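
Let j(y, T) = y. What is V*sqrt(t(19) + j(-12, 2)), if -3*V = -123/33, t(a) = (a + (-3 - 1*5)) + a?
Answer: 41*sqrt(2)/11 ≈ 5.2712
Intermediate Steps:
t(a) = -8 + 2*a (t(a) = (a + (-3 - 5)) + a = (a - 8) + a = (-8 + a) + a = -8 + 2*a)
V = 41/33 (V = -(-41)/33 = -1/3*(-41/11) = 41/33 ≈ 1.2424)
V*sqrt(t(19) + j(-12, 2)) = 41*sqrt((-8 + 2*19) - 12)/33 = 41*sqrt((-8 + 38) - 12)/33 = 41*sqrt(30 - 12)/33 = 41*sqrt(18)/33 = 41*(3*sqrt(2))/33 = 41*sqrt(2)/11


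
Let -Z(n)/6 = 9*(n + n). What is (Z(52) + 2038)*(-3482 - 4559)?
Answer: 28770698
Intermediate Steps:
Z(n) = -108*n (Z(n) = -54*(n + n) = -54*2*n = -108*n)
(Z(52) + 2038)*(-3482 - 4559) = (-108*52 + 2038)*(-3482 - 4559) = (-5616 + 2038)*(-8041) = -3578*(-8041) = 28770698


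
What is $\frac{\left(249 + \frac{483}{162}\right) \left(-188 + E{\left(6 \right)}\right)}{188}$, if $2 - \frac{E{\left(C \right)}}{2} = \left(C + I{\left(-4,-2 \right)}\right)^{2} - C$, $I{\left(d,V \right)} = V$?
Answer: $- \frac{231319}{846} \approx -273.43$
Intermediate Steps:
$E{\left(C \right)} = 4 - 2 \left(-2 + C\right)^{2} + 2 C$ ($E{\left(C \right)} = 4 - 2 \left(\left(C - 2\right)^{2} - C\right) = 4 - 2 \left(\left(-2 + C\right)^{2} - C\right) = 4 + \left(- 2 \left(-2 + C\right)^{2} + 2 C\right) = 4 - 2 \left(-2 + C\right)^{2} + 2 C$)
$\frac{\left(249 + \frac{483}{162}\right) \left(-188 + E{\left(6 \right)}\right)}{188} = \frac{\left(249 + \frac{483}{162}\right) \left(-188 + \left(4 - 2 \left(-2 + 6\right)^{2} + 2 \cdot 6\right)\right)}{188} = \left(249 + 483 \cdot \frac{1}{162}\right) \left(-188 + \left(4 - 2 \cdot 4^{2} + 12\right)\right) \frac{1}{188} = \left(249 + \frac{161}{54}\right) \left(-188 + \left(4 - 32 + 12\right)\right) \frac{1}{188} = \frac{13607 \left(-188 + \left(4 - 32 + 12\right)\right)}{54} \cdot \frac{1}{188} = \frac{13607 \left(-188 - 16\right)}{54} \cdot \frac{1}{188} = \frac{13607}{54} \left(-204\right) \frac{1}{188} = \left(- \frac{462638}{9}\right) \frac{1}{188} = - \frac{231319}{846}$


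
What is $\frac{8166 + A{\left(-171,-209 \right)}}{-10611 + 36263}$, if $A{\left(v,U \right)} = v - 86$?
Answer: $\frac{719}{2332} \approx 0.30832$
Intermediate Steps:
$A{\left(v,U \right)} = -86 + v$ ($A{\left(v,U \right)} = v - 86 = -86 + v$)
$\frac{8166 + A{\left(-171,-209 \right)}}{-10611 + 36263} = \frac{8166 - 257}{-10611 + 36263} = \frac{8166 - 257}{25652} = 7909 \cdot \frac{1}{25652} = \frac{719}{2332}$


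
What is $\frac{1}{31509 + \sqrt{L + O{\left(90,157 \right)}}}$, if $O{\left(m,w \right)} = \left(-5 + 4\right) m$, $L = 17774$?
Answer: $\frac{31509}{992799397} - \frac{2 \sqrt{4421}}{992799397} \approx 3.1604 \cdot 10^{-5}$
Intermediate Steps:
$O{\left(m,w \right)} = - m$
$\frac{1}{31509 + \sqrt{L + O{\left(90,157 \right)}}} = \frac{1}{31509 + \sqrt{17774 - 90}} = \frac{1}{31509 + \sqrt{17684}} = \frac{1}{31509 + 2 \sqrt{4421}}$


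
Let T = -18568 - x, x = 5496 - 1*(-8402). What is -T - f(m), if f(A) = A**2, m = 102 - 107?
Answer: 32441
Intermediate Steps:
m = -5
x = 13898 (x = 5496 + 8402 = 13898)
T = -32466 (T = -18568 - 1*13898 = -18568 - 13898 = -32466)
-T - f(m) = -1*(-32466) - 1*(-5)**2 = 32466 - 1*25 = 32466 - 25 = 32441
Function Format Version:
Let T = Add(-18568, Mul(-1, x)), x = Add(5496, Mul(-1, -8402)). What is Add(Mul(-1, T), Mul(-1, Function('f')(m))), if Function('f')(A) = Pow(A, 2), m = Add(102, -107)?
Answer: 32441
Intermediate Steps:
m = -5
x = 13898 (x = Add(5496, 8402) = 13898)
T = -32466 (T = Add(-18568, Mul(-1, 13898)) = Add(-18568, -13898) = -32466)
Add(Mul(-1, T), Mul(-1, Function('f')(m))) = Add(Mul(-1, -32466), Mul(-1, Pow(-5, 2))) = Add(32466, Mul(-1, 25)) = Add(32466, -25) = 32441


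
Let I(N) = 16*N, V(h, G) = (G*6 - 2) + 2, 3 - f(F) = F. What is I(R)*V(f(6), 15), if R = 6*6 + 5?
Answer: 59040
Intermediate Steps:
f(F) = 3 - F
V(h, G) = 6*G (V(h, G) = (6*G - 2) + 2 = (-2 + 6*G) + 2 = 6*G)
R = 41 (R = 36 + 5 = 41)
I(R)*V(f(6), 15) = (16*41)*(6*15) = 656*90 = 59040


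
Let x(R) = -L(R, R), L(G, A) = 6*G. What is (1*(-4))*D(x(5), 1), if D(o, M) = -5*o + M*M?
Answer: -604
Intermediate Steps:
x(R) = -6*R
D(o, M) = M² - 5*o (D(o, M) = -5*o + M² = M² - 5*o)
(1*(-4))*D(x(5), 1) = (1*(-4))*(1² - (-30)*5) = -4*(1 - 5*(-30)) = -4*(1 + 150) = -4*151 = -604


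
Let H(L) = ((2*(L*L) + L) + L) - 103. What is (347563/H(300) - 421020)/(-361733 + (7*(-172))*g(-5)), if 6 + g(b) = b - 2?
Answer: 207064031/170208671 ≈ 1.2165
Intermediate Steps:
g(b) = -8 + b (g(b) = -6 + (b - 2) = -6 + (-2 + b) = -8 + b)
H(L) = -103 + 2*L + 2*L**2 (H(L) = ((2*L**2 + L) + L) - 103 = ((L + 2*L**2) + L) - 103 = (2*L + 2*L**2) - 103 = -103 + 2*L + 2*L**2)
(347563/H(300) - 421020)/(-361733 + (7*(-172))*g(-5)) = (347563/(-103 + 2*300 + 2*300**2) - 421020)/(-361733 + (7*(-172))*(-8 - 5)) = (347563/(-103 + 600 + 2*90000) - 421020)/(-361733 - 1204*(-13)) = (347563/(-103 + 600 + 180000) - 421020)/(-361733 + 15652) = (347563/180497 - 421020)/(-346081) = (347563*(1/180497) - 421020)*(-1/346081) = (347563/180497 - 421020)*(-1/346081) = -75992499377/180497*(-1/346081) = 207064031/170208671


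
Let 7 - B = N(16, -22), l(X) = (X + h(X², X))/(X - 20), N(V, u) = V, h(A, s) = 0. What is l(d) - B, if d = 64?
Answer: 115/11 ≈ 10.455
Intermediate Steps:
l(X) = X/(-20 + X) (l(X) = (X + 0)/(X - 20) = X/(-20 + X))
B = -9 (B = 7 - 1*16 = 7 - 16 = -9)
l(d) - B = 64/(-20 + 64) - 1*(-9) = 64/44 + 9 = 64*(1/44) + 9 = 16/11 + 9 = 115/11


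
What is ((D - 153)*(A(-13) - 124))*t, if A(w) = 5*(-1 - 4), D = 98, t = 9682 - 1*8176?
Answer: 12341670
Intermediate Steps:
t = 1506 (t = 9682 - 8176 = 1506)
A(w) = -25 (A(w) = 5*(-5) = -25)
((D - 153)*(A(-13) - 124))*t = ((98 - 153)*(-25 - 124))*1506 = -55*(-149)*1506 = 8195*1506 = 12341670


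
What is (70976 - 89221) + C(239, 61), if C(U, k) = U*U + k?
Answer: 38937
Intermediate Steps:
C(U, k) = k + U² (C(U, k) = U² + k = k + U²)
(70976 - 89221) + C(239, 61) = (70976 - 89221) + (61 + 239²) = -18245 + (61 + 57121) = -18245 + 57182 = 38937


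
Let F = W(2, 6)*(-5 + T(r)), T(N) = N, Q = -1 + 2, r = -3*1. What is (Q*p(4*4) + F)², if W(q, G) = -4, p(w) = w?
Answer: 2304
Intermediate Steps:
r = -3
Q = 1
F = 32 (F = -4*(-5 - 3) = -4*(-8) = 32)
(Q*p(4*4) + F)² = (1*(4*4) + 32)² = (1*16 + 32)² = (16 + 32)² = 48² = 2304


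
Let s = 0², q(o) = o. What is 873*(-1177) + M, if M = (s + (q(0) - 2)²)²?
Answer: -1027505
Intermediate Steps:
s = 0
M = 16 (M = (0 + (0 - 2)²)² = (0 + (-2)²)² = (0 + 4)² = 4² = 16)
873*(-1177) + M = 873*(-1177) + 16 = -1027521 + 16 = -1027505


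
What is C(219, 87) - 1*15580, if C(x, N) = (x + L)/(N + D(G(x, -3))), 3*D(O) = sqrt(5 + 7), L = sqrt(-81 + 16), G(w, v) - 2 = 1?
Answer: -4844597/311 - 6*sqrt(3)/311 - 2*I*sqrt(195)/22703 + 261*I*sqrt(65)/22703 ≈ -15578.0 + 0.091456*I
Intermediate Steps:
G(w, v) = 3 (G(w, v) = 2 + 1 = 3)
L = I*sqrt(65) (L = sqrt(-65) = I*sqrt(65) ≈ 8.0623*I)
D(O) = 2*sqrt(3)/3 (D(O) = sqrt(5 + 7)/3 = sqrt(12)/3 = (2*sqrt(3))/3 = 2*sqrt(3)/3)
C(x, N) = (x + I*sqrt(65))/(N + 2*sqrt(3)/3)
C(219, 87) - 1*15580 = 3*(219 + I*sqrt(65))/(2*sqrt(3) + 3*87) - 1*15580 = 3*(219 + I*sqrt(65))/(2*sqrt(3) + 261) - 15580 = 3*(219 + I*sqrt(65))/(261 + 2*sqrt(3)) - 15580 = -15580 + 3*(219 + I*sqrt(65))/(261 + 2*sqrt(3))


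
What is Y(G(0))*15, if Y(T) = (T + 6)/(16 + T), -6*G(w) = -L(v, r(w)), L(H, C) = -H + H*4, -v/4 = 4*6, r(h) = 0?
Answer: 315/16 ≈ 19.688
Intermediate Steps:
v = -96 (v = -16*6 = -4*24 = -96)
L(H, C) = 3*H (L(H, C) = -H + 4*H = 3*H)
G(w) = -48 (G(w) = -(-1)*3*(-96)/6 = -(-1)*(-288)/6 = -⅙*288 = -48)
Y(T) = (6 + T)/(16 + T)
Y(G(0))*15 = ((6 - 48)/(16 - 48))*15 = (-42/(-32))*15 = -1/32*(-42)*15 = (21/16)*15 = 315/16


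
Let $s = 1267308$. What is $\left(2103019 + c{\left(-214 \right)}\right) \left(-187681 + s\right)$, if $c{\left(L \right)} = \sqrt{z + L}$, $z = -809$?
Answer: $2270476093913 + 1079627 i \sqrt{1023} \approx 2.2705 \cdot 10^{12} + 3.4531 \cdot 10^{7} i$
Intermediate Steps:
$c{\left(L \right)} = \sqrt{-809 + L}$
$\left(2103019 + c{\left(-214 \right)}\right) \left(-187681 + s\right) = \left(2103019 + \sqrt{-809 - 214}\right) \left(-187681 + 1267308\right) = \left(2103019 + \sqrt{-1023}\right) 1079627 = \left(2103019 + i \sqrt{1023}\right) 1079627 = 2270476093913 + 1079627 i \sqrt{1023}$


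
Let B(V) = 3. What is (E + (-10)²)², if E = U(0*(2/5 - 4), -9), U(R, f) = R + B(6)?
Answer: 10609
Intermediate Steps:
U(R, f) = 3 + R (U(R, f) = R + 3 = 3 + R)
E = 3 (E = 3 + 0*(2/5 - 4) = 3 + 0*(2*(⅕) - 4) = 3 + 0*(⅖ - 4) = 3 + 0*(-18/5) = 3 + 0 = 3)
(E + (-10)²)² = (3 + (-10)²)² = (3 + 100)² = 103² = 10609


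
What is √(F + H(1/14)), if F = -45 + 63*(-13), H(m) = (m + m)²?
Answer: I*√42335/7 ≈ 29.394*I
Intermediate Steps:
H(m) = 4*m² (H(m) = (2*m)² = 4*m²)
F = -864 (F = -45 - 819 = -864)
√(F + H(1/14)) = √(-864 + 4*(1/14)²) = √(-864 + 4*(1/196)) = √(-864 + 1/49) = √(-42335/49) = I*√42335/7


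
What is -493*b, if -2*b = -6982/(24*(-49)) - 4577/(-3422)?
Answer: 124418563/69384 ≈ 1793.2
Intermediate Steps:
b = -7318739/2012136 (b = -(-6982/(24*(-49)) - 4577/(-3422))/2 = -(-6982/(-1176) - 4577*(-1/3422))/2 = -(-6982*(-1/1176) + 4577/3422)/2 = -(3491/588 + 4577/3422)/2 = -½*7318739/1006068 = -7318739/2012136 ≈ -3.6373)
-493*b = -493*(-7318739/2012136) = 124418563/69384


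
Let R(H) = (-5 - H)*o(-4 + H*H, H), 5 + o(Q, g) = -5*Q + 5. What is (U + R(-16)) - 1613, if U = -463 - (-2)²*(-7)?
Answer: -15908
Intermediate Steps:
o(Q, g) = -5*Q (o(Q, g) = -5 + (-5*Q + 5) = -5 + (5 - 5*Q) = -5*Q)
U = -435 (U = -463 - 4*(-7) = -463 - 1*(-28) = -463 + 28 = -435)
R(H) = (-5 - H)*(20 - 5*H²) (R(H) = (-5 - H)*(-5*(-4 + H*H)) = (-5 - H)*(-5*(-4 + H²)) = (-5 - H)*(20 - 5*H²))
(U + R(-16)) - 1613 = (-435 + 5*(-4 + (-16)²)*(5 - 16)) - 1613 = (-435 + 5*(-4 + 256)*(-11)) - 1613 = (-435 + 5*252*(-11)) - 1613 = (-435 - 13860) - 1613 = -14295 - 1613 = -15908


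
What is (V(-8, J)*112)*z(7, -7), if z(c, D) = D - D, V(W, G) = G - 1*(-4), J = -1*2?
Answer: 0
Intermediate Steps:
J = -2
V(W, G) = 4 + G (V(W, G) = G + 4 = 4 + G)
z(c, D) = 0
(V(-8, J)*112)*z(7, -7) = ((4 - 2)*112)*0 = (2*112)*0 = 224*0 = 0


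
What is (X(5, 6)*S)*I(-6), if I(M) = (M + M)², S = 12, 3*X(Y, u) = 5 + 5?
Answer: 5760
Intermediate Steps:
X(Y, u) = 10/3 (X(Y, u) = (5 + 5)/3 = (⅓)*10 = 10/3)
I(M) = 4*M² (I(M) = (2*M)² = 4*M²)
(X(5, 6)*S)*I(-6) = ((10/3)*12)*(4*(-6)²) = 40*(4*36) = 40*144 = 5760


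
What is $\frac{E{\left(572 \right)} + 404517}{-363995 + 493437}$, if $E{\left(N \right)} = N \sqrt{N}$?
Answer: $\frac{404517}{129442} + \frac{572 \sqrt{143}}{64721} \approx 3.2308$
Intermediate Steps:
$E{\left(N \right)} = N^{\frac{3}{2}}$
$\frac{E{\left(572 \right)} + 404517}{-363995 + 493437} = \frac{572^{\frac{3}{2}} + 404517}{-363995 + 493437} = \frac{1144 \sqrt{143} + 404517}{129442} = \left(404517 + 1144 \sqrt{143}\right) \frac{1}{129442} = \frac{404517}{129442} + \frac{572 \sqrt{143}}{64721}$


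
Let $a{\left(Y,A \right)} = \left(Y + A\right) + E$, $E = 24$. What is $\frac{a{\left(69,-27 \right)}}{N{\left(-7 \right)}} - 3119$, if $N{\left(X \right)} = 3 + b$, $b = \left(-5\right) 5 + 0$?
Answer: $-3122$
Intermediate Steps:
$b = -25$ ($b = -25 + 0 = -25$)
$N{\left(X \right)} = -22$ ($N{\left(X \right)} = 3 - 25 = -22$)
$a{\left(Y,A \right)} = 24 + A + Y$ ($a{\left(Y,A \right)} = \left(Y + A\right) + 24 = \left(A + Y\right) + 24 = 24 + A + Y$)
$\frac{a{\left(69,-27 \right)}}{N{\left(-7 \right)}} - 3119 = \frac{24 - 27 + 69}{-22} - 3119 = 66 \left(- \frac{1}{22}\right) - 3119 = -3 - 3119 = -3122$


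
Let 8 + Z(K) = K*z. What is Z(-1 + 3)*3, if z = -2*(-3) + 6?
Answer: 48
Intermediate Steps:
z = 12 (z = 6 + 6 = 12)
Z(K) = -8 + 12*K (Z(K) = -8 + K*12 = -8 + 12*K)
Z(-1 + 3)*3 = (-8 + 12*(-1 + 3))*3 = (-8 + 12*2)*3 = (-8 + 24)*3 = 16*3 = 48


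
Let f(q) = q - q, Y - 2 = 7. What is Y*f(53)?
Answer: 0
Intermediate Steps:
Y = 9 (Y = 2 + 7 = 9)
f(q) = 0
Y*f(53) = 9*0 = 0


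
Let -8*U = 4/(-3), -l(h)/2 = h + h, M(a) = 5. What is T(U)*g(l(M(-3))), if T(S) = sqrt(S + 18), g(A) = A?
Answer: -10*sqrt(654)/3 ≈ -85.245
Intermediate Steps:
l(h) = -4*h (l(h) = -2*(h + h) = -4*h)
U = 1/6 (U = -1/(2*(-3)) = -(-1)/(2*3) = -1/8*(-4/3) = 1/6 ≈ 0.16667)
T(S) = sqrt(18 + S)
T(U)*g(l(M(-3))) = sqrt(18 + 1/6)*(-4*5) = sqrt(109/6)*(-20) = (sqrt(654)/6)*(-20) = -10*sqrt(654)/3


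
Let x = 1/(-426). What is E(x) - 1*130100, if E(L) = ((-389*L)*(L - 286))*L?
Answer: -10057824363007/77308776 ≈ -1.3010e+5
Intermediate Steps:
x = -1/426 ≈ -0.0023474
E(L) = -389*L²*(-286 + L) (E(L) = ((-389*L)*(-286 + L))*L = (-389*L*(-286 + L))*L = -389*L²*(-286 + L))
E(x) - 1*130100 = 389*(-1/426)²*(286 - 1*(-1/426)) - 1*130100 = 389*(1/181476)*(286 + 1/426) - 130100 = 389*(1/181476)*(121837/426) - 130100 = 47394593/77308776 - 130100 = -10057824363007/77308776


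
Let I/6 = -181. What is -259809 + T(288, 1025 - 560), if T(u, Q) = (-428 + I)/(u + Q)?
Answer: -195637691/753 ≈ -2.5981e+5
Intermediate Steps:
I = -1086 (I = 6*(-181) = -1086)
T(u, Q) = -1514/(Q + u) (T(u, Q) = (-428 - 1086)/(u + Q) = -1514/(Q + u))
-259809 + T(288, 1025 - 560) = -259809 - 1514/((1025 - 560) + 288) = -259809 - 1514/(465 + 288) = -259809 - 1514/753 = -195637691/753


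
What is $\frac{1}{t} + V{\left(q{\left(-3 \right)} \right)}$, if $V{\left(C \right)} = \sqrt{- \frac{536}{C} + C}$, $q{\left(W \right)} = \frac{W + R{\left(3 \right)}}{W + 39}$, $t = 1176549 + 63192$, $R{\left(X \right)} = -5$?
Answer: $\frac{1}{1239741} + \frac{\sqrt{21706}}{3} \approx 49.11$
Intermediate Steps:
$t = 1239741$
$q{\left(W \right)} = \frac{-5 + W}{39 + W}$ ($q{\left(W \right)} = \frac{W - 5}{W + 39} = \frac{-5 + W}{39 + W}$)
$V{\left(C \right)} = \sqrt{C - \frac{536}{C}}$
$\frac{1}{t} + V{\left(q{\left(-3 \right)} \right)} = \frac{1}{1239741} + \sqrt{\frac{-5 - 3}{39 - 3} - \frac{536}{\frac{1}{39 - 3} \left(-5 - 3\right)}} = \frac{1}{1239741} + \sqrt{\frac{1}{36} \left(-8\right) - \frac{536}{\frac{1}{36} \left(-8\right)}} = \frac{1}{1239741} + \sqrt{- \frac{2}{9} - \frac{536}{- \frac{2}{9}}} = \frac{1}{1239741} + \sqrt{- \frac{2}{9} - -2412} = \frac{1}{1239741} + \sqrt{- \frac{2}{9} + 2412} = \frac{1}{1239741} + \sqrt{\frac{21706}{9}} = \frac{1}{1239741} + \frac{\sqrt{21706}}{3}$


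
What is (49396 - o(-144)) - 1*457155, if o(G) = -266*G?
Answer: -446063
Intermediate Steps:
(49396 - o(-144)) - 1*457155 = (49396 - (-266)*(-144)) - 1*457155 = (49396 - 1*38304) - 457155 = (49396 - 38304) - 457155 = 11092 - 457155 = -446063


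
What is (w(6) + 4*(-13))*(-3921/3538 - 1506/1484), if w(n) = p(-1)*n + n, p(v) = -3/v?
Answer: 5573496/93757 ≈ 59.446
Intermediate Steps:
w(n) = 4*n (w(n) = (-3/(-1))*n + n = (-3*(-1))*n + n = 3*n + n = 4*n)
(w(6) + 4*(-13))*(-3921/3538 - 1506/1484) = (4*6 + 4*(-13))*(-3921/3538 - 1506/1484) = (24 - 52)*(-3921*1/3538 - 1506*1/1484) = -28*(-3921/3538 - 753/742) = -28*(-1393374/656299) = 5573496/93757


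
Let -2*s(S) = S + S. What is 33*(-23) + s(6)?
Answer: -765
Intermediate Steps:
s(S) = -S (s(S) = -(S + S)/2 = -S)
33*(-23) + s(6) = 33*(-23) - 1*6 = -759 - 6 = -765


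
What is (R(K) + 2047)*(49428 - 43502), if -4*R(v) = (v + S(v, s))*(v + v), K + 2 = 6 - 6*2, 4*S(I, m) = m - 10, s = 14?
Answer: 11964594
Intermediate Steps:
S(I, m) = -5/2 + m/4 (S(I, m) = (m - 10)/4 = (-10 + m)/4 = -5/2 + m/4)
K = -8 (K = -2 + (6 - 6*2) = -2 + (6 - 12) = -2 - 6 = -8)
R(v) = -v*(1 + v)/2 (R(v) = -(v + (-5/2 + (¼)*14))*(v + v)/4 = -(v + (-5/2 + 7/2))*2*v/4 = -(v + 1)*2*v/4 = -(1 + v)*2*v/4 = -v*(1 + v)/2)
(R(K) + 2047)*(49428 - 43502) = (-½*(-8)*(1 - 8) + 2047)*(49428 - 43502) = (-½*(-8)*(-7) + 2047)*5926 = (-28 + 2047)*5926 = 2019*5926 = 11964594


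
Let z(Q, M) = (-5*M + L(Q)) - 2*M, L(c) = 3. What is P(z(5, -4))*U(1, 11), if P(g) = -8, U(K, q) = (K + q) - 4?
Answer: -64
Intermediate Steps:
U(K, q) = -4 + K + q
z(Q, M) = 3 - 7*M (z(Q, M) = (-5*M + 3) - 2*M = (3 - 5*M) - 2*M = 3 - 7*M)
P(z(5, -4))*U(1, 11) = -8*(-4 + 1 + 11) = -8*8 = -64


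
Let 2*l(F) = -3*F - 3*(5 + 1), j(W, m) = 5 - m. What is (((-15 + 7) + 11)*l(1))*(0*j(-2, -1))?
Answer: 0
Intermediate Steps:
l(F) = -9 - 3*F/2 (l(F) = (-3*F - 3*(5 + 1))/2 = (-3*F - 3*6)/2 = (-3*F - 18)/2 = (-18 - 3*F)/2 = -9 - 3*F/2)
(((-15 + 7) + 11)*l(1))*(0*j(-2, -1)) = (((-15 + 7) + 11)*(-9 - 3/2*1))*(0*(5 - 1*(-1))) = ((-8 + 11)*(-9 - 3/2))*(0*(5 + 1)) = (3*(-21/2))*(0*6) = -63/2*0 = 0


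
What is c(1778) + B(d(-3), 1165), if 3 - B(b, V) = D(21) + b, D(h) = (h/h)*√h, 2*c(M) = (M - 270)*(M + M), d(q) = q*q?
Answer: 2681218 - √21 ≈ 2.6812e+6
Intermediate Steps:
d(q) = q²
c(M) = M*(-270 + M) (c(M) = ((M - 270)*(M + M))/2 = ((-270 + M)*(2*M))/2 = (2*M*(-270 + M))/2 = M*(-270 + M))
D(h) = √h (D(h) = 1*√h = √h)
B(b, V) = 3 - b - √21 (B(b, V) = 3 - (√21 + b) = 3 - (b + √21) = 3 + (-b - √21) = 3 - b - √21)
c(1778) + B(d(-3), 1165) = 1778*(-270 + 1778) + (3 - 1*(-3)² - √21) = 1778*1508 + (3 - 1*9 - √21) = 2681224 + (3 - 9 - √21) = 2681224 + (-6 - √21) = 2681218 - √21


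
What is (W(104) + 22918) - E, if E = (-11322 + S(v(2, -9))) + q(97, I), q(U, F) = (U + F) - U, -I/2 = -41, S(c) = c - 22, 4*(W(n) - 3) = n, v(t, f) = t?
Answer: 34207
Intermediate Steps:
W(n) = 3 + n/4
S(c) = -22 + c
I = 82 (I = -2*(-41) = 82)
q(U, F) = F (q(U, F) = (F + U) - U = F)
E = -11260 (E = (-11322 + (-22 + 2)) + 82 = (-11322 - 20) + 82 = -11342 + 82 = -11260)
(W(104) + 22918) - E = ((3 + (¼)*104) + 22918) - 1*(-11260) = ((3 + 26) + 22918) + 11260 = (29 + 22918) + 11260 = 22947 + 11260 = 34207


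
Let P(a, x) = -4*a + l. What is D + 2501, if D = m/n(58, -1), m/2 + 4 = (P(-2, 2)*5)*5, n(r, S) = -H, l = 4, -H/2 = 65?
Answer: 162861/65 ≈ 2505.6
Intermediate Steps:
H = -130 (H = -2*65 = -130)
P(a, x) = 4 - 4*a (P(a, x) = -4*a + 4 = 4 - 4*a)
n(r, S) = 130 (n(r, S) = -1*(-130) = 130)
m = 592 (m = -8 + 2*(((4 - 4*(-2))*5)*5) = -8 + 2*(((4 + 8)*5)*5) = -8 + 2*((12*5)*5) = -8 + 2*(60*5) = -8 + 2*300 = -8 + 600 = 592)
D = 296/65 (D = 592/130 = 592*(1/130) = 296/65 ≈ 4.5538)
D + 2501 = 296/65 + 2501 = 162861/65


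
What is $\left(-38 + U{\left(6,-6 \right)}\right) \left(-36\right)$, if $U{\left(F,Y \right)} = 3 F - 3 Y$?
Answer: $72$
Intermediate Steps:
$U{\left(F,Y \right)} = - 3 Y + 3 F$
$\left(-38 + U{\left(6,-6 \right)}\right) \left(-36\right) = \left(-38 + \left(\left(-3\right) \left(-6\right) + 3 \cdot 6\right)\right) \left(-36\right) = \left(-38 + \left(18 + 18\right)\right) \left(-36\right) = \left(-38 + 36\right) \left(-36\right) = \left(-2\right) \left(-36\right) = 72$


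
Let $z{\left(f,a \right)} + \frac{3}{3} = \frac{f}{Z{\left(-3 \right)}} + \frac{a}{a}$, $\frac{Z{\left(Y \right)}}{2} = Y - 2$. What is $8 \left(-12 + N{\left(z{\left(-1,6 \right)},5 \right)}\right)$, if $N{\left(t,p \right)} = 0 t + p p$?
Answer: $104$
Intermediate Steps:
$Z{\left(Y \right)} = -4 + 2 Y$ ($Z{\left(Y \right)} = 2 \left(Y - 2\right) = 2 \left(-2 + Y\right) = -4 + 2 Y$)
$z{\left(f,a \right)} = - \frac{f}{10}$ ($z{\left(f,a \right)} = -1 + \left(\frac{f}{-4 + 2 \left(-3\right)} + \frac{a}{a}\right) = -1 + \left(\frac{f}{-4 - 6} + 1\right) = -1 + \left(\frac{f}{-10} + 1\right) = -1 + \left(f \left(- \frac{1}{10}\right) + 1\right) = -1 - \left(-1 + \frac{f}{10}\right) = - \frac{f}{10}$)
$N{\left(t,p \right)} = p^{2}$ ($N{\left(t,p \right)} = 0 + p^{2} = p^{2}$)
$8 \left(-12 + N{\left(z{\left(-1,6 \right)},5 \right)}\right) = 8 \left(-12 + 5^{2}\right) = 8 \left(-12 + 25\right) = 8 \cdot 13 = 104$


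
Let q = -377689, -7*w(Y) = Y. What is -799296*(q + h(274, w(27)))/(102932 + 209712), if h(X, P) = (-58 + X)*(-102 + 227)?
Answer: 70076078736/78161 ≈ 8.9656e+5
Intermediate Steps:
w(Y) = -Y/7
h(X, P) = -7250 + 125*X (h(X, P) = (-58 + X)*125 = -7250 + 125*X)
-799296*(q + h(274, w(27)))/(102932 + 209712) = -799296*(-377689 + (-7250 + 125*274))/(102932 + 209712) = -799296/(312644/(-377689 + (-7250 + 34250))) = -799296/(312644/(-377689 + 27000)) = -799296/(312644/(-350689)) = -799296/(312644*(-1/350689)) = -799296/(-312644/350689) = -799296*(-350689/312644) = 70076078736/78161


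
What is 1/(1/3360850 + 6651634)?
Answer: 3360850/22355144128901 ≈ 1.5034e-7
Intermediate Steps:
1/(1/3360850 + 6651634) = 1/(22355144128901/3360850) = 3360850/22355144128901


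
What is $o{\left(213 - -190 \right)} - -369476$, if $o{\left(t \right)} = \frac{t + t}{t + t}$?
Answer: $369477$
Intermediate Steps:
$o{\left(t \right)} = 1$ ($o{\left(t \right)} = \frac{2 t}{2 t} = 2 t \frac{1}{2 t} = 1$)
$o{\left(213 - -190 \right)} - -369476 = 1 - -369476 = 1 + 369476 = 369477$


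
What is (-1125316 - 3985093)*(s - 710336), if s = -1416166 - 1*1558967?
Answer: 18834253946821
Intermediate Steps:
s = -2975133 (s = -1416166 - 1558967 = -2975133)
(-1125316 - 3985093)*(s - 710336) = (-1125316 - 3985093)*(-2975133 - 710336) = -5110409*(-3685469) = 18834253946821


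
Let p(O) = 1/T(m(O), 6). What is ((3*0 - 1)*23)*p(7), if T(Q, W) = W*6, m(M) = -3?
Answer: -23/36 ≈ -0.63889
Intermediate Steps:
T(Q, W) = 6*W
p(O) = 1/36 (p(O) = 1/(6*6) = 1/36)
((3*0 - 1)*23)*p(7) = ((3*0 - 1)*23)*(1/36) = ((0 - 1)*23)*(1/36) = -1*23*(1/36) = -23*1/36 = -23/36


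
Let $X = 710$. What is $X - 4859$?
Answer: $-4149$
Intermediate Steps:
$X - 4859 = 710 - 4859 = -4149$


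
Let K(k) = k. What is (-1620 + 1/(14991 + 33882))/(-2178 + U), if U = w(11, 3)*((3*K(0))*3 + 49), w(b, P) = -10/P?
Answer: 79174259/114427984 ≈ 0.69191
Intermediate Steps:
U = -490/3 (U = (-10/3)*((3*0)*3 + 49) = (-10*⅓)*(0*3 + 49) = -10*(0 + 49)/3 = -10/3*49 = -490/3 ≈ -163.33)
(-1620 + 1/(14991 + 33882))/(-2178 + U) = (-1620 + 1/(14991 + 33882))/(-2178 - 490/3) = (-1620 + 1/48873)/(-7024/3) = (-1620 + 1/48873)*(-3/7024) = -79174259/48873*(-3/7024) = 79174259/114427984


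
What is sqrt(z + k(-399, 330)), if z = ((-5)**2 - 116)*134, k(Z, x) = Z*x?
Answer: 14*I*sqrt(734) ≈ 379.29*I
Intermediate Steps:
z = -12194 (z = (25 - 116)*134 = -91*134 = -12194)
sqrt(z + k(-399, 330)) = sqrt(-12194 - 399*330) = sqrt(-12194 - 131670) = sqrt(-143864) = 14*I*sqrt(734)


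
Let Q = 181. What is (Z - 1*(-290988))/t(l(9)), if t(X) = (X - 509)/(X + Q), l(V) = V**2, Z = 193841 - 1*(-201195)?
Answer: -44934572/107 ≈ -4.1995e+5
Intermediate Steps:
Z = 395036 (Z = 193841 + 201195 = 395036)
t(X) = (-509 + X)/(181 + X) (t(X) = (X - 509)/(X + 181) = (-509 + X)/(181 + X))
(Z - 1*(-290988))/t(l(9)) = (395036 - 1*(-290988))/(((-509 + 9**2)/(181 + 9**2))) = (395036 + 290988)/(((-509 + 81)/(181 + 81))) = 686024/((-428/262)) = 686024/(((1/262)*(-428))) = 686024/(-214/131) = 686024*(-131/214) = -44934572/107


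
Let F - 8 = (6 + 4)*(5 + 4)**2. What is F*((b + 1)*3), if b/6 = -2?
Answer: -26994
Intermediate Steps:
b = -12 (b = 6*(-2) = -12)
F = 818 (F = 8 + (6 + 4)*(5 + 4)**2 = 8 + 10*9**2 = 8 + 10*81 = 8 + 810 = 818)
F*((b + 1)*3) = 818*((-12 + 1)*3) = 818*(-11*3) = 818*(-33) = -26994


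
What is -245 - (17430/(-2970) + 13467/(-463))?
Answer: -9627829/45837 ≈ -210.04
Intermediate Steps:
-245 - (17430/(-2970) + 13467/(-463)) = -245 - (17430*(-1/2970) + 13467*(-1/463)) = -245 - (-581/99 - 13467/463) = -245 - 1*(-1602236/45837) = -245 + 1602236/45837 = -9627829/45837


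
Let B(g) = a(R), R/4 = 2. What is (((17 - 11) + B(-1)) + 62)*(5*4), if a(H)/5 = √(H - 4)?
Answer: 1560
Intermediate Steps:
R = 8 (R = 4*2 = 8)
a(H) = 5*√(-4 + H) (a(H) = 5*√(H - 4) = 5*√(-4 + H))
B(g) = 10 (B(g) = 5*√(-4 + 8) = 5*√4 = 5*2 = 10)
(((17 - 11) + B(-1)) + 62)*(5*4) = (((17 - 11) + 10) + 62)*(5*4) = ((6 + 10) + 62)*20 = (16 + 62)*20 = 78*20 = 1560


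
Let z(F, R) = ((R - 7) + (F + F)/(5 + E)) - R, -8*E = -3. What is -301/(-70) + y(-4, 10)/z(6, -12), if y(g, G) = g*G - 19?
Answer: 6837/410 ≈ 16.676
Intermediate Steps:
E = 3/8 (E = -⅛*(-3) = 3/8 ≈ 0.37500)
y(g, G) = -19 + G*g (y(g, G) = G*g - 19 = -19 + G*g)
z(F, R) = -7 + 16*F/43 (z(F, R) = ((R - 7) + (F + F)/(5 + 3/8)) - R = ((-7 + R) + (2*F)/(43/8)) - R = ((-7 + R) + (2*F)*(8/43)) - R = ((-7 + R) + 16*F/43) - R = (-7 + R + 16*F/43) - R = -7 + 16*F/43)
-301/(-70) + y(-4, 10)/z(6, -12) = -301/(-70) + (-19 + 10*(-4))/(-7 + (16/43)*6) = -301*(-1/70) + (-19 - 40)/(-7 + 96/43) = 43/10 - 59/(-205/43) = 43/10 - 59*(-43/205) = 43/10 + 2537/205 = 6837/410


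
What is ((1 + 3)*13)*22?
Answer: 1144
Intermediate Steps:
((1 + 3)*13)*22 = (4*13)*22 = 52*22 = 1144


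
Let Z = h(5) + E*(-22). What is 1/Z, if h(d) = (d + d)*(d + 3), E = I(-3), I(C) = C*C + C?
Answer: -1/52 ≈ -0.019231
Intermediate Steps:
I(C) = C + C**2 (I(C) = C**2 + C = C + C**2)
E = 6 (E = -3*(1 - 3) = -3*(-2) = 6)
h(d) = 2*d*(3 + d) (h(d) = (2*d)*(3 + d) = 2*d*(3 + d))
Z = -52 (Z = 2*5*(3 + 5) + 6*(-22) = 2*5*8 - 132 = 80 - 132 = -52)
1/Z = 1/(-52) = -1/52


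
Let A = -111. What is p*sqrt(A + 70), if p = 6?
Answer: 6*I*sqrt(41) ≈ 38.419*I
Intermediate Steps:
p*sqrt(A + 70) = 6*sqrt(-111 + 70) = 6*sqrt(-41) = 6*(I*sqrt(41)) = 6*I*sqrt(41)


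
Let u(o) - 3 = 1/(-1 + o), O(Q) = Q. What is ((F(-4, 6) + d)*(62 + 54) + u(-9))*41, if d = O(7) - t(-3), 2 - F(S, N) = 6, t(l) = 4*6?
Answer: -997571/10 ≈ -99757.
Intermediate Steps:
t(l) = 24
F(S, N) = -4 (F(S, N) = 2 - 1*6 = 2 - 6 = -4)
d = -17 (d = 7 - 1*24 = 7 - 24 = -17)
u(o) = 3 + 1/(-1 + o)
((F(-4, 6) + d)*(62 + 54) + u(-9))*41 = ((-4 - 17)*(62 + 54) + (-2 + 3*(-9))/(-1 - 9))*41 = (-21*116 + (-2 - 27)/(-10))*41 = (-2436 - ⅒*(-29))*41 = (-2436 + 29/10)*41 = -24331/10*41 = -997571/10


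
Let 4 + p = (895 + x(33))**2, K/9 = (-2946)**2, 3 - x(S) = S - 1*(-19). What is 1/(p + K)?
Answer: 1/78825956 ≈ 1.2686e-8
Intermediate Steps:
x(S) = -16 - S (x(S) = 3 - (S - 1*(-19)) = 3 - (S + 19) = 3 - (19 + S) = 3 + (-19 - S) = -16 - S)
K = 78110244 (K = 9*(-2946)**2 = 9*8678916 = 78110244)
p = 715712 (p = -4 + (895 + (-16 - 1*33))**2 = -4 + (895 + (-16 - 33))**2 = -4 + (895 - 49)**2 = -4 + 846**2 = -4 + 715716 = 715712)
1/(p + K) = 1/(715712 + 78110244) = 1/78825956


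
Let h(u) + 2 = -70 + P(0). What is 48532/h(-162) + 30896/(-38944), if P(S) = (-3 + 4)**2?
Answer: -118263989/172814 ≈ -684.34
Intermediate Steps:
P(S) = 1 (P(S) = 1**2 = 1)
h(u) = -71 (h(u) = -2 + (-70 + 1) = -2 - 69 = -71)
48532/h(-162) + 30896/(-38944) = 48532/(-71) + 30896/(-38944) = 48532*(-1/71) + 30896*(-1/38944) = -48532/71 - 1931/2434 = -118263989/172814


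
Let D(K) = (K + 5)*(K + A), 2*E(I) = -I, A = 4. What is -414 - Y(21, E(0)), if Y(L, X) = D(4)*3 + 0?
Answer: -630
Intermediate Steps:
E(I) = -I/2 (E(I) = (-I)/2 = -I/2)
D(K) = (4 + K)*(5 + K) (D(K) = (K + 5)*(K + 4) = (5 + K)*(4 + K) = (4 + K)*(5 + K))
Y(L, X) = 216 (Y(L, X) = (20 + 4² + 9*4)*3 + 0 = (20 + 16 + 36)*3 + 0 = 72*3 + 0 = 216 + 0 = 216)
-414 - Y(21, E(0)) = -414 - 1*216 = -414 - 216 = -630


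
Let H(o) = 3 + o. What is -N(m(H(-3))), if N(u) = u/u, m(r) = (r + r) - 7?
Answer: -1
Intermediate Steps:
m(r) = -7 + 2*r (m(r) = 2*r - 7 = -7 + 2*r)
N(u) = 1
-N(m(H(-3))) = -1*1 = -1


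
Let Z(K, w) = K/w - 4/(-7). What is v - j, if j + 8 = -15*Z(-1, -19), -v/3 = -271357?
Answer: 108273752/133 ≈ 8.1409e+5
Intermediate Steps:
Z(K, w) = 4/7 + K/w (Z(K, w) = K/w - 4*(-1/7) = K/w + 4/7 = 4/7 + K/w)
v = 814071 (v = -3*(-271357) = 814071)
j = -2309/133 (j = -8 - 15*(4/7 - 1/(-19)) = -8 - 15*(4/7 - 1*(-1/19)) = -8 - 15*(4/7 + 1/19) = -8 - 15*83/133 = -8 - 1245/133 = -2309/133 ≈ -17.361)
v - j = 814071 - 1*(-2309/133) = 814071 + 2309/133 = 108273752/133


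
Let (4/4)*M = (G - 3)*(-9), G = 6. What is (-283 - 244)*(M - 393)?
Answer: 221340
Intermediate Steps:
M = -27 (M = (6 - 3)*(-9) = 3*(-9) = -27)
(-283 - 244)*(M - 393) = (-283 - 244)*(-27 - 393) = -527*(-420) = 221340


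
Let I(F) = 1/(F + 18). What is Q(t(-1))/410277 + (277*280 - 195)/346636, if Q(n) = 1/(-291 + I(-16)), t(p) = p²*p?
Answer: 18441566847733/82627948117932 ≈ 0.22319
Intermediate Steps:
I(F) = 1/(18 + F)
t(p) = p³
Q(n) = -2/581 (Q(n) = 1/(-291 + 1/(18 - 16)) = 1/(-291 + 1/2) = 1/(-291 + ½) = 1/(-581/2) = -2/581)
Q(t(-1))/410277 + (277*280 - 195)/346636 = -2/581/410277 + (277*280 - 195)/346636 = -2/581*1/410277 + (77560 - 195)*(1/346636) = -2/238370937 + 77365*(1/346636) = -2/238370937 + 77365/346636 = 18441566847733/82627948117932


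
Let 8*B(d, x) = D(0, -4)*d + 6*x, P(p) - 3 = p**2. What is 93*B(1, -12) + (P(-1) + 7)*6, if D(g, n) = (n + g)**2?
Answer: -585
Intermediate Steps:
P(p) = 3 + p**2
D(g, n) = (g + n)**2
B(d, x) = 2*d + 3*x/4 (B(d, x) = ((0 - 4)**2*d + 6*x)/8 = ((-4)**2*d + 6*x)/8 = (16*d + 6*x)/8 = (6*x + 16*d)/8 = 2*d + 3*x/4)
93*B(1, -12) + (P(-1) + 7)*6 = 93*(2*1 + (3/4)*(-12)) + ((3 + (-1)**2) + 7)*6 = 93*(2 - 9) + ((3 + 1) + 7)*6 = 93*(-7) + (4 + 7)*6 = -651 + 11*6 = -651 + 66 = -585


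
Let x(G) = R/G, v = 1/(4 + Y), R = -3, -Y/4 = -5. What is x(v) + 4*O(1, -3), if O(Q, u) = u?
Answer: -84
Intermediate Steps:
Y = 20 (Y = -4*(-5) = 20)
v = 1/24 (v = 1/(4 + 20) = 1/24 ≈ 0.041667)
x(G) = -3/G
x(v) + 4*O(1, -3) = -3/1/24 + 4*(-3) = -3*24 - 12 = -72 - 12 = -84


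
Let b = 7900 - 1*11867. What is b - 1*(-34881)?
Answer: 30914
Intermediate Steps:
b = -3967 (b = 7900 - 11867 = -3967)
b - 1*(-34881) = -3967 - 1*(-34881) = -3967 + 34881 = 30914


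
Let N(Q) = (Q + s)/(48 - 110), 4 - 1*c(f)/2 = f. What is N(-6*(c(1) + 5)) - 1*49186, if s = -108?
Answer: -1524679/31 ≈ -49183.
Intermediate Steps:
c(f) = 8 - 2*f
N(Q) = 54/31 - Q/62 (N(Q) = (Q - 108)/(48 - 110) = (-108 + Q)/(-62) = (-108 + Q)*(-1/62) = 54/31 - Q/62)
N(-6*(c(1) + 5)) - 1*49186 = (54/31 - (-3)*((8 - 2*1) + 5)/31) - 1*49186 = (54/31 - (-3)*((8 - 2) + 5)/31) - 49186 = (54/31 - (-3)*(6 + 5)/31) - 49186 = (54/31 - (-3)*11/31) - 49186 = (54/31 - 1/62*(-66)) - 49186 = (54/31 + 33/31) - 49186 = 87/31 - 49186 = -1524679/31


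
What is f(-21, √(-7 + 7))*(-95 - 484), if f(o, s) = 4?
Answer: -2316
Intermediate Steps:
f(-21, √(-7 + 7))*(-95 - 484) = 4*(-95 - 484) = 4*(-579) = -2316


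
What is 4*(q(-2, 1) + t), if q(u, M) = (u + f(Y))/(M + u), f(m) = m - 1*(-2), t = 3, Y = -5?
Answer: 32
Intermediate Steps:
f(m) = 2 + m (f(m) = m + 2 = 2 + m)
q(u, M) = (-3 + u)/(M + u) (q(u, M) = (u + (2 - 5))/(M + u) = (u - 3)/(M + u) = (-3 + u)/(M + u))
4*(q(-2, 1) + t) = 4*((-3 - 2)/(1 - 2) + 3) = 4*(-5/(-1) + 3) = 4*(-1*(-5) + 3) = 4*(5 + 3) = 4*8 = 32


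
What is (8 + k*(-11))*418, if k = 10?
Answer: -42636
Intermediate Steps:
(8 + k*(-11))*418 = (8 + 10*(-11))*418 = (8 - 110)*418 = -102*418 = -42636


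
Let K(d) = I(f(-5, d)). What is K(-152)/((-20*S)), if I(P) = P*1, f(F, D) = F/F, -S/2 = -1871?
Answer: -1/74840 ≈ -1.3362e-5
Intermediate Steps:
S = 3742 (S = -2*(-1871) = 3742)
f(F, D) = 1
I(P) = P
K(d) = 1
K(-152)/((-20*S)) = 1/(-20*3742) = 1/(-74840) = 1*(-1/74840) = -1/74840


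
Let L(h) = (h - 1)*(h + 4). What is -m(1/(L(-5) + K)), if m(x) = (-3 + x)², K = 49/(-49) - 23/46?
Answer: -625/81 ≈ -7.7160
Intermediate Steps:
L(h) = (-1 + h)*(4 + h)
K = -3/2 (K = 49*(-1/49) - 23*1/46 = -1 - ½ = -3/2 ≈ -1.5000)
-m(1/(L(-5) + K)) = -(-3 + 1/((-4 + (-5)² + 3*(-5)) - 3/2))² = -(-3 + 1/((-4 + 25 - 15) - 3/2))² = -(-3 + 1/(6 - 3/2))² = -(-3 + 1/(9/2))² = -(-3 + 2/9)² = -(-25/9)² = -1*625/81 = -625/81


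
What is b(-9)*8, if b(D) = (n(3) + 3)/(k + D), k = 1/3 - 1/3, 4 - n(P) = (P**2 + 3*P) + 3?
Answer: 112/9 ≈ 12.444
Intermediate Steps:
n(P) = 1 - P**2 - 3*P (n(P) = 4 - ((P**2 + 3*P) + 3) = 4 - (3 + P**2 + 3*P) = 4 + (-3 - P**2 - 3*P) = 1 - P**2 - 3*P)
k = 0 (k = 1*(1/3) - 1*1/3 = 1/3 - 1/3 = 0)
b(D) = -14/D (b(D) = ((1 - 1*3**2 - 3*3) + 3)/(0 + D) = ((1 - 1*9 - 9) + 3)/D = ((1 - 9 - 9) + 3)/D = (-17 + 3)/D = -14/D)
b(-9)*8 = -14/(-9)*8 = -14*(-1/9)*8 = (14/9)*8 = 112/9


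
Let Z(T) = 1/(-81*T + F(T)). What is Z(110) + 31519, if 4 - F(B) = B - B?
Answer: 280708213/8906 ≈ 31519.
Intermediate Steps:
F(B) = 4 (F(B) = 4 - (B - B) = 4 - 1*0 = 4 + 0 = 4)
Z(T) = 1/(4 - 81*T) (Z(T) = 1/(-81*T + 4) = 1/(4 - 81*T))
Z(110) + 31519 = -1/(-4 + 81*110) + 31519 = -1/(-4 + 8910) + 31519 = -1/8906 + 31519 = 280708213/8906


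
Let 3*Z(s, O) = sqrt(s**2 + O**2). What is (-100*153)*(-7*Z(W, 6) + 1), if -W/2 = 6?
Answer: -15300 + 214200*sqrt(5) ≈ 4.6367e+5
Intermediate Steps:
W = -12 (W = -2*6 = -12)
Z(s, O) = sqrt(O**2 + s**2)/3 (Z(s, O) = sqrt(s**2 + O**2)/3 = sqrt(O**2 + s**2)/3)
(-100*153)*(-7*Z(W, 6) + 1) = (-100*153)*(-7*sqrt(6**2 + (-12)**2)/3 + 1) = -15300*(-7*sqrt(36 + 144)/3 + 1) = -15300*(-7*sqrt(180)/3 + 1) = -15300*(-7*6*sqrt(5)/3 + 1) = -15300*(-14*sqrt(5) + 1) = -15300*(1 - 14*sqrt(5)) = -15300 + 214200*sqrt(5)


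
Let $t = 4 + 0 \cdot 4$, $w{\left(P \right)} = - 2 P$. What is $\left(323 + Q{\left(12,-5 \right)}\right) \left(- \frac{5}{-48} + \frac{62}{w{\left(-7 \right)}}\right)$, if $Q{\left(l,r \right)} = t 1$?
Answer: $\frac{166007}{112} \approx 1482.2$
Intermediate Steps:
$t = 4$ ($t = 4 + 0 = 4$)
$Q{\left(l,r \right)} = 4$ ($Q{\left(l,r \right)} = 4 \cdot 1 = 4$)
$\left(323 + Q{\left(12,-5 \right)}\right) \left(- \frac{5}{-48} + \frac{62}{w{\left(-7 \right)}}\right) = \left(323 + 4\right) \left(- \frac{5}{-48} + \frac{62}{\left(-2\right) \left(-7\right)}\right) = 327 \left(\left(-5\right) \left(- \frac{1}{48}\right) + \frac{62}{14}\right) = 327 \left(\frac{5}{48} + 62 \cdot \frac{1}{14}\right) = 327 \left(\frac{5}{48} + \frac{31}{7}\right) = 327 \cdot \frac{1523}{336} = \frac{166007}{112}$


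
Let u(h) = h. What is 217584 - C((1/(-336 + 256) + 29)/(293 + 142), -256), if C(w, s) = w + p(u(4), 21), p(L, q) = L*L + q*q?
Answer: 2518672427/11600 ≈ 2.1713e+5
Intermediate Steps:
p(L, q) = L² + q²
C(w, s) = 457 + w (C(w, s) = w + (4² + 21²) = w + (16 + 441) = w + 457 = 457 + w)
217584 - C((1/(-336 + 256) + 29)/(293 + 142), -256) = 217584 - (457 + (1/(-336 + 256) + 29)/(293 + 142)) = 217584 - (457 + (1/(-80) + 29)/435) = 217584 - (457 + (-1/80 + 29)*(1/435)) = 217584 - (457 + (2319/80)*(1/435)) = 217584 - (457 + 773/11600) = 217584 - 1*5301973/11600 = 217584 - 5301973/11600 = 2518672427/11600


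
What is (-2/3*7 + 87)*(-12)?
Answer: -988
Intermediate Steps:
(-2/3*7 + 87)*(-12) = (-2*⅓*7 + 87)*(-12) = (-⅔*7 + 87)*(-12) = (-14/3 + 87)*(-12) = (247/3)*(-12) = -988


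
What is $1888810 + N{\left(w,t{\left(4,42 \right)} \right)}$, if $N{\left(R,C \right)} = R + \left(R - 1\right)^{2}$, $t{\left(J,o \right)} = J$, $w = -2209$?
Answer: $6770701$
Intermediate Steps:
$N{\left(R,C \right)} = R + \left(-1 + R\right)^{2}$
$1888810 + N{\left(w,t{\left(4,42 \right)} \right)} = 1888810 - \left(2209 - \left(-1 - 2209\right)^{2}\right) = 1888810 - \left(2209 - \left(-2210\right)^{2}\right) = 1888810 + \left(-2209 + 4884100\right) = 1888810 + 4881891 = 6770701$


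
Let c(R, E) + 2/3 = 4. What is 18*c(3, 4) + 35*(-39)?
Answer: -1305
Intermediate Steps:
c(R, E) = 10/3 (c(R, E) = -⅔ + 4 = 10/3)
18*c(3, 4) + 35*(-39) = 18*(10/3) + 35*(-39) = 60 - 1365 = -1305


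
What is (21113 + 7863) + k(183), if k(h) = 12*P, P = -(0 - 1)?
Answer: 28988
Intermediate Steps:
P = 1 (P = -1*(-1) = 1)
k(h) = 12 (k(h) = 12*1 = 12)
(21113 + 7863) + k(183) = (21113 + 7863) + 12 = 28976 + 12 = 28988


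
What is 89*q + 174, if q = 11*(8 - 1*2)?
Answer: 6048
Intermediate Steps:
q = 66 (q = 11*(8 - 2) = 11*6 = 66)
89*q + 174 = 89*66 + 174 = 5874 + 174 = 6048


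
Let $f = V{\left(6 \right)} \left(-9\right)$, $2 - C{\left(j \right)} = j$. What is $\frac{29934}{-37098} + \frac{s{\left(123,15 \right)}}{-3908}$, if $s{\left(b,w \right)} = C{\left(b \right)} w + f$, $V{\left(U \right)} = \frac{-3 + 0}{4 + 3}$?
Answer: $- \frac{9681835}{28190358} \approx -0.34344$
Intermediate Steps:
$C{\left(j \right)} = 2 - j$
$V{\left(U \right)} = - \frac{3}{7}$
$f = \frac{27}{7}$ ($f = \left(- \frac{3}{7}\right) \left(-9\right) = \frac{27}{7} \approx 3.8571$)
$s{\left(b,w \right)} = \frac{27}{7} + w \left(2 - b\right)$ ($s{\left(b,w \right)} = \left(2 - b\right) w + \frac{27}{7} = w \left(2 - b\right) + \frac{27}{7} = \frac{27}{7} + w \left(2 - b\right)$)
$\frac{29934}{-37098} + \frac{s{\left(123,15 \right)}}{-3908} = \frac{29934}{-37098} + \frac{\frac{27}{7} - 15 \left(-2 + 123\right)}{-3908} = 29934 \left(- \frac{1}{37098}\right) + \left(\frac{27}{7} - 15 \cdot 121\right) \left(- \frac{1}{3908}\right) = - \frac{1663}{2061} + \left(\frac{27}{7} - 1815\right) \left(- \frac{1}{3908}\right) = - \frac{1663}{2061} - - \frac{6339}{13678} = - \frac{1663}{2061} + \frac{6339}{13678} = - \frac{9681835}{28190358}$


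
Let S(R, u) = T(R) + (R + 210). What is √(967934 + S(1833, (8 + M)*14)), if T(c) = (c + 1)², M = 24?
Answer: √4333533 ≈ 2081.7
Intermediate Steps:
T(c) = (1 + c)²
S(R, u) = 210 + R + (1 + R)² (S(R, u) = (1 + R)² + (R + 210) = (1 + R)² + (210 + R) = 210 + R + (1 + R)²)
√(967934 + S(1833, (8 + M)*14)) = √(967934 + (210 + 1833 + (1 + 1833)²)) = √(967934 + (210 + 1833 + 1834²)) = √(967934 + (210 + 1833 + 3363556)) = √(967934 + 3365599) = √4333533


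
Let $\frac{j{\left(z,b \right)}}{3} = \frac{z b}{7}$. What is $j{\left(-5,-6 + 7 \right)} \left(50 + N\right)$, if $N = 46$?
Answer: $- \frac{1440}{7} \approx -205.71$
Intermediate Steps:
$j{\left(z,b \right)} = \frac{3 b z}{7}$ ($j{\left(z,b \right)} = 3 \frac{z b}{7} = 3 b z \frac{1}{7} = 3 \frac{b z}{7} = \frac{3 b z}{7}$)
$j{\left(-5,-6 + 7 \right)} \left(50 + N\right) = \frac{3}{7} \left(-6 + 7\right) \left(-5\right) \left(50 + 46\right) = \frac{3}{7} \cdot 1 \left(-5\right) 96 = \left(- \frac{15}{7}\right) 96 = - \frac{1440}{7}$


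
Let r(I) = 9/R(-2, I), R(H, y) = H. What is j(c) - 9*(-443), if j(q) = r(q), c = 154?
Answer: 7965/2 ≈ 3982.5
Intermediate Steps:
r(I) = -9/2 (r(I) = 9/(-2) = 9*(-½) = -9/2)
j(q) = -9/2
j(c) - 9*(-443) = -9/2 - 9*(-443) = -9/2 + 3987 = 7965/2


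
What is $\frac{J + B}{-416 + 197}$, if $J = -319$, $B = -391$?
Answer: $\frac{710}{219} \approx 3.242$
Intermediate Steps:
$\frac{J + B}{-416 + 197} = \frac{-319 - 391}{-416 + 197} = - \frac{710}{-219} = \left(-710\right) \left(- \frac{1}{219}\right) = \frac{710}{219}$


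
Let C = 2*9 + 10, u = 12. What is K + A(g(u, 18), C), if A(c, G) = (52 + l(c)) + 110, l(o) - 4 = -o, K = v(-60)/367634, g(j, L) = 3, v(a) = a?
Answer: 29962141/183817 ≈ 163.00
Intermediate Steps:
C = 28 (C = 18 + 10 = 28)
K = -30/183817 (K = -60/367634 = -60*1/367634 = -30/183817 ≈ -0.00016321)
l(o) = 4 - o
A(c, G) = 166 - c (A(c, G) = (52 + (4 - c)) + 110 = (56 - c) + 110 = 166 - c)
K + A(g(u, 18), C) = -30/183817 + (166 - 1*3) = -30/183817 + (166 - 3) = -30/183817 + 163 = 29962141/183817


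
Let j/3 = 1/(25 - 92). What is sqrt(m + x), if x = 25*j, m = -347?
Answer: 14*I*sqrt(7973)/67 ≈ 18.658*I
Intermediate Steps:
j = -3/67 (j = 3/(25 - 92) = 3/(-67) = 3*(-1/67) = -3/67 ≈ -0.044776)
x = -75/67 (x = 25*(-3/67) = -75/67 ≈ -1.1194)
sqrt(m + x) = sqrt(-347 - 75/67) = sqrt(-23324/67) = 14*I*sqrt(7973)/67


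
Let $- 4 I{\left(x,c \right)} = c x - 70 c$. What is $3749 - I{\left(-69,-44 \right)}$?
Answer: $5278$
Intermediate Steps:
$I{\left(x,c \right)} = \frac{35 c}{2} - \frac{c x}{4}$ ($I{\left(x,c \right)} = - \frac{c x - 70 c}{4} = - \frac{- 70 c + c x}{4} = \frac{35 c}{2} - \frac{c x}{4}$)
$3749 - I{\left(-69,-44 \right)} = 3749 - \frac{1}{4} \left(-44\right) \left(70 - -69\right) = 3749 - \frac{1}{4} \left(-44\right) \left(70 + 69\right) = 3749 - \frac{1}{4} \left(-44\right) 139 = 3749 - -1529 = 3749 + 1529 = 5278$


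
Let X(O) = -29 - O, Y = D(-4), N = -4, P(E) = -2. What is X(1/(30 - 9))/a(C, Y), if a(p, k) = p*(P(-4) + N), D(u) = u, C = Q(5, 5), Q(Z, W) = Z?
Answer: 61/63 ≈ 0.96825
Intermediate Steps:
C = 5
Y = -4
a(p, k) = -6*p (a(p, k) = p*(-2 - 4) = p*(-6) = -6*p)
X(1/(30 - 9))/a(C, Y) = (-29 - 1/(30 - 9))/((-6*5)) = (-29 - 1/21)/(-30) = (-29 - 1*1/21)*(-1/30) = (-29 - 1/21)*(-1/30) = -610/21*(-1/30) = 61/63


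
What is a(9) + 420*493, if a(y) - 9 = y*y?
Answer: 207150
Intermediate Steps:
a(y) = 9 + y**2 (a(y) = 9 + y*y = 9 + y**2)
a(9) + 420*493 = (9 + 9**2) + 420*493 = (9 + 81) + 207060 = 90 + 207060 = 207150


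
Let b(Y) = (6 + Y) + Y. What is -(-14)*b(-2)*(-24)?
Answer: -672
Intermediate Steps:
b(Y) = 6 + 2*Y
-(-14)*b(-2)*(-24) = -(-14)*(6 + 2*(-2))*(-24) = -(-14)*(6 - 4)*(-24) = -(-14)*2*(-24) = -7*(-4)*(-24) = 28*(-24) = -672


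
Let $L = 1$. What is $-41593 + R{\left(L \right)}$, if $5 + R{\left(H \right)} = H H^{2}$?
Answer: $-41597$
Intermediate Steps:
$R{\left(H \right)} = -5 + H^{3}$ ($R{\left(H \right)} = -5 + H H^{2} = -5 + H^{3}$)
$-41593 + R{\left(L \right)} = -41593 - \left(5 - 1^{3}\right) = -41593 + \left(-5 + 1\right) = -41593 - 4 = -41597$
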